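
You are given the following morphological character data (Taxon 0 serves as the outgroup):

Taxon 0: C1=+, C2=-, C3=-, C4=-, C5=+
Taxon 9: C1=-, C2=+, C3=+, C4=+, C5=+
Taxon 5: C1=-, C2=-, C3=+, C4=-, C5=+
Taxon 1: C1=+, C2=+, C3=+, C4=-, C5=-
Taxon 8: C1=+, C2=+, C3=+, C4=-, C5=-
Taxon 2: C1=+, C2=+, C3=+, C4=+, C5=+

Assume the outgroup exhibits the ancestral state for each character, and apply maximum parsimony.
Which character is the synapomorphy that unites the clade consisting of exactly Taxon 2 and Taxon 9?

C4

Character polarity is set by the outgroup: the derived state is whichever differs from the outgroup's state, so for C1, C5 the derived state is '-', and for the remaining characters it is '+'.
C1 (state '-') occurs in Taxon 5 and Taxon 9 but conflicts with the nesting implied by the other characters — most parsimoniously interpreted as homoplasy.
C2 (derived state '+') is shared by Taxon 1, Taxon 2, Taxon 8, and Taxon 9 — a synapomorphy uniting that clade.
All ingroup taxa share the derived state '+' for C3; it defines the ingroup but does not resolve relationships within it.
C4: derived state '+' in Taxon 2 and Taxon 9 only — synapomorphy for {Taxon 2, Taxon 9}.
C5 (derived state '-') is shared by Taxon 1 and Taxon 8 — a synapomorphy uniting that clade.
Most parsimonious ingroup topology: (((Taxon 9,Taxon 2),(Taxon 1,Taxon 8)),Taxon 5).
The clade {Taxon 2, Taxon 9} is supported by C4: its derived state '+' occurs in exactly those taxa and in no other taxon (including the outgroup).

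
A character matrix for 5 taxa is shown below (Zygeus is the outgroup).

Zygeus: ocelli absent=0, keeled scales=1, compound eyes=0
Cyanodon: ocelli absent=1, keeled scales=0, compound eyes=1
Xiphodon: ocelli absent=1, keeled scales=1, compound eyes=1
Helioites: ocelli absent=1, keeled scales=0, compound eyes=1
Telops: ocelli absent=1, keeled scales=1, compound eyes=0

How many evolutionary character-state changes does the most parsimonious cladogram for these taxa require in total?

3

Character polarity is set by the outgroup: the derived state is whichever differs from the outgroup's state, so for keeled scales the derived state is '0', and for the remaining characters it is '1'.
All ingroup taxa share the derived state '1' for ocelli absent; it defines the ingroup but does not resolve relationships within it.
keeled scales (derived state '0') is shared by Cyanodon and Helioites — a synapomorphy uniting that clade.
Only Cyanodon, Helioites, and Xiphodon show the derived state '1' for compound eyes, supporting them as a clade.
Most parsimonious ingroup topology: (((Cyanodon,Helioites),Xiphodon),Telops).
Changes per character on this tree: ocelli absent: 1; keeled scales: 1; compound eyes: 1.
Total = 3.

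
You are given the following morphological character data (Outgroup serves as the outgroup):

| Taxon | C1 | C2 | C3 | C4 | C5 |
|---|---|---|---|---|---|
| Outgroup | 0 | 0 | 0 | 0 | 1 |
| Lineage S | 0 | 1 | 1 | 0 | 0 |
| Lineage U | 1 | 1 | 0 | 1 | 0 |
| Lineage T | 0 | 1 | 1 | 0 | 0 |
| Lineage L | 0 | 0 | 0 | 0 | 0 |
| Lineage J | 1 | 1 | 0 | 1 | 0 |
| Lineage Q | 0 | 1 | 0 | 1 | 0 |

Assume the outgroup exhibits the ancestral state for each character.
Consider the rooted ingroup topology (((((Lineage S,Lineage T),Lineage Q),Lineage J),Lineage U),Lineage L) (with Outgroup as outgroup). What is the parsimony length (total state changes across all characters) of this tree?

Map each character onto (((((Lineage S,Lineage T),Lineage Q),Lineage J),Lineage U),Lineage L) (rooted by Outgroup) and count the minimum state changes it requires (Fitch parsimony):
C1: 2; C2: 1; C3: 1; C4: 2; C5: 1.
Total tree length = 7.

7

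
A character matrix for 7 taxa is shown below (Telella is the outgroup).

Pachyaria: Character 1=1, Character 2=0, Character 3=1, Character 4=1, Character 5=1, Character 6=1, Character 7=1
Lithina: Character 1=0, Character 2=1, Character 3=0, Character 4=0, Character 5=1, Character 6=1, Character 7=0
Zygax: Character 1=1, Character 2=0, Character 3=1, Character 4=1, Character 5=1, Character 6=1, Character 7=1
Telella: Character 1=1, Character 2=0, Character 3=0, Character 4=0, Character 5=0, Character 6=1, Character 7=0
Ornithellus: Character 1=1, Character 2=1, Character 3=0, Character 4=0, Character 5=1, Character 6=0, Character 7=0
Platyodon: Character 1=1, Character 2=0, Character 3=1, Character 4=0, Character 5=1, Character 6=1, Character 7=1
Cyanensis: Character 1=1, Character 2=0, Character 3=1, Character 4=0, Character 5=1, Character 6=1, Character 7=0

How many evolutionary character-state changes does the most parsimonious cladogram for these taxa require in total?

7

Character polarity is set by the outgroup: the derived state is whichever differs from the outgroup's state, so for Character 1, Character 6 the derived state is '0', and for the remaining characters it is '1'.
Character 1: derived state '0' in Lithina only — an autapomorphy, so it tells us nothing about relationships among taxa.
Character 2: derived state '1' in Lithina and Ornithellus only — synapomorphy for {Lithina, Ornithellus}.
Character 3: derived state '1' in Cyanensis, Pachyaria, Platyodon, and Zygax only — synapomorphy for {Cyanensis, Pachyaria, Platyodon, Zygax}.
Character 4 (derived state '1') is shared by Pachyaria and Zygax — a synapomorphy uniting that clade.
All ingroup taxa share the derived state '1' for Character 5; it defines the ingroup but does not resolve relationships within it.
Character 6: derived state '0' in Ornithellus only — an autapomorphy, so it tells us nothing about relationships among taxa.
Only Pachyaria, Platyodon, and Zygax show the derived state '1' for Character 7, supporting them as a clade.
Most parsimonious ingroup topology: ((Lithina,Ornithellus),(((Pachyaria,Zygax),Platyodon),Cyanensis)).
Changes per character on this tree: Character 1: 1; Character 2: 1; Character 3: 1; Character 4: 1; Character 5: 1; Character 6: 1; Character 7: 1.
Total = 7.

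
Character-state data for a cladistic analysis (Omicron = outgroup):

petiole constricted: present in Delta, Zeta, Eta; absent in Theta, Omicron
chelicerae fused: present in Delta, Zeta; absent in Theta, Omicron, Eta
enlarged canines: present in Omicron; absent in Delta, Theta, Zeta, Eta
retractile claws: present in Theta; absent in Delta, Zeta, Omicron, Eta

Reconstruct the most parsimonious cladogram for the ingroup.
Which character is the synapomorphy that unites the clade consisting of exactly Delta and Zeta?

chelicerae fused

Character polarity is set by the outgroup: the derived state is whichever differs from the outgroup's state, so for enlarged canines the derived state is 'absent', and for the remaining characters it is 'present'.
petiole constricted: derived state 'present' in Delta, Eta, and Zeta only — synapomorphy for {Delta, Eta, Zeta}.
chelicerae fused (derived state 'present') is shared by Delta and Zeta — a synapomorphy uniting that clade.
enlarged canines (derived state 'absent') is shared by all ingroup taxa — unites the whole ingroup.
retractile claws (derived state 'present') is unique to Theta (autapomorphy; uninformative for grouping).
Most parsimonious ingroup topology: (((Zeta,Delta),Eta),Theta).
The clade {Delta, Zeta} is supported by chelicerae fused: its derived state 'present' occurs in exactly those taxa and in no other taxon (including the outgroup).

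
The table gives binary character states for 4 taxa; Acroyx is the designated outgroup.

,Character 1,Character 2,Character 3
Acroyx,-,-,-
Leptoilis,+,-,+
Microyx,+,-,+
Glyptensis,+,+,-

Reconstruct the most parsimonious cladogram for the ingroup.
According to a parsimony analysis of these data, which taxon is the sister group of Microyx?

The outgroup has state '-' for every character, so '+' is the derived state throughout.
Character 1 (derived state '+') is shared by all ingroup taxa — unites the whole ingroup.
Character 2: derived state '+' in Glyptensis only — an autapomorphy, so it tells us nothing about relationships among taxa.
Character 3: derived state '+' in Leptoilis and Microyx only — synapomorphy for {Leptoilis, Microyx}.
Most parsimonious ingroup topology: ((Leptoilis,Microyx),Glyptensis).
Microyx and Leptoilis form a cherry on this tree, so they are sister taxa.

Leptoilis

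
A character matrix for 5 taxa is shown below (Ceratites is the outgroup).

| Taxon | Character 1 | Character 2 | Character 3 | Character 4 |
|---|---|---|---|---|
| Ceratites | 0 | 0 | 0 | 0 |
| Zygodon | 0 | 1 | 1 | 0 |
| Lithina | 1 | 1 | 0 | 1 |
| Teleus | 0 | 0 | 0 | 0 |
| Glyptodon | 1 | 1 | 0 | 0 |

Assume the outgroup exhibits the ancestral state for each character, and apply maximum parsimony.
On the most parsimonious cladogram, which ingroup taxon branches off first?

Teleus

The outgroup has state '0' for every character, so '1' is the derived state throughout.
Character 1 (derived state '1') is shared by Glyptodon and Lithina — a synapomorphy uniting that clade.
Only Glyptodon, Lithina, and Zygodon show the derived state '1' for Character 2, supporting them as a clade.
Character 3 (derived state '1') is unique to Zygodon (autapomorphy; uninformative for grouping).
Character 4: derived state '1' in Lithina only — an autapomorphy, so it tells us nothing about relationships among taxa.
Most parsimonious ingroup topology: ((Zygodon,(Lithina,Glyptodon)),Teleus).
Teleus is sister to the clade containing all other ingroup taxa, so it is the earliest-diverging (most basal) ingroup lineage.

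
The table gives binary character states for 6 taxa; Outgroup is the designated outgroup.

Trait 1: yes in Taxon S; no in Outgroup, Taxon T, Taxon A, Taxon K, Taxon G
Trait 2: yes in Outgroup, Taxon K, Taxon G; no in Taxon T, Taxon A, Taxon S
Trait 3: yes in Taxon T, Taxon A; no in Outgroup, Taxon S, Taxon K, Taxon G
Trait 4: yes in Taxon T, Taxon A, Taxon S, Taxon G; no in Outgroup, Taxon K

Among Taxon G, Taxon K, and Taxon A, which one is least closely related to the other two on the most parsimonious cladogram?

Taxon K

Character polarity is set by the outgroup: the derived state is whichever differs from the outgroup's state, so for Trait 2 the derived state is 'no', and for the remaining characters it is 'yes'.
Trait 1 (derived state 'yes') is unique to Taxon S (autapomorphy; uninformative for grouping).
Trait 2 (derived state 'no') is shared by Taxon A, Taxon S, and Taxon T — a synapomorphy uniting that clade.
Trait 3: derived state 'yes' in Taxon A and Taxon T only — synapomorphy for {Taxon A, Taxon T}.
Trait 4 (derived state 'yes') is shared by Taxon A, Taxon G, Taxon S, and Taxon T — a synapomorphy uniting that clade.
Most parsimonious ingroup topology: ((((Taxon T,Taxon A),Taxon S),Taxon G),Taxon K).
Taxon G and Taxon A share a more recent common ancestor with each other than either does with Taxon K, so Taxon K is the least closely related of the three.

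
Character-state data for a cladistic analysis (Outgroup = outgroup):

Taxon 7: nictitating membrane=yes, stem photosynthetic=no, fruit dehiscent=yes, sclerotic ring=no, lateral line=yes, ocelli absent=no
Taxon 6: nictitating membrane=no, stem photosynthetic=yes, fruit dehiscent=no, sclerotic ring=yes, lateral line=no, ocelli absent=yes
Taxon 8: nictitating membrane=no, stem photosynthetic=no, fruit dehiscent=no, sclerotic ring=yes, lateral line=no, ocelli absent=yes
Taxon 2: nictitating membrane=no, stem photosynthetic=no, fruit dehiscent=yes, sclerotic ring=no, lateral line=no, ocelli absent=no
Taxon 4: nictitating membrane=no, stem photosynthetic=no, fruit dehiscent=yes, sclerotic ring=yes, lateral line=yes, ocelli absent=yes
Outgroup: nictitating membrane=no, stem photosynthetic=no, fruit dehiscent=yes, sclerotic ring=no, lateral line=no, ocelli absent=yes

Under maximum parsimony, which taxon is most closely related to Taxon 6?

Character polarity is set by the outgroup: the derived state is whichever differs from the outgroup's state, so for fruit dehiscent, ocelli absent the derived state is 'no', and for the remaining characters it is 'yes'.
nictitating membrane: derived state 'yes' in Taxon 7 only — an autapomorphy, so it tells us nothing about relationships among taxa.
stem photosynthetic (derived state 'yes') is unique to Taxon 6 (autapomorphy; uninformative for grouping).
Only Taxon 6 and Taxon 8 show the derived state 'no' for fruit dehiscent, supporting them as a clade.
sclerotic ring (derived state 'yes') is shared by Taxon 4, Taxon 6, and Taxon 8 — a synapomorphy uniting that clade.
lateral line groups Taxon 4 and Taxon 7, which is incompatible with the clades supported by the remaining characters; treating it as convergent (homoplasy) costs fewer steps than any alternative tree.
Only Taxon 2 and Taxon 7 show the derived state 'no' for ocelli absent, supporting them as a clade.
Most parsimonious ingroup topology: ((Taxon 2,Taxon 7),(Taxon 4,(Taxon 8,Taxon 6))).
Taxon 6 and Taxon 8 form a cherry on this tree, so they are sister taxa.

Taxon 8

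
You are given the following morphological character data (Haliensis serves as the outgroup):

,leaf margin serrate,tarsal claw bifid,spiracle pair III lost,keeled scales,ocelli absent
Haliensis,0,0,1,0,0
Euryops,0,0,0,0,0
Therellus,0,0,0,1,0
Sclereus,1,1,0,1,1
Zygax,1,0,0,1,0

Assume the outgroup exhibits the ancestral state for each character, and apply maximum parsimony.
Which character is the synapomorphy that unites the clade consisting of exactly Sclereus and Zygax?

Character polarity is set by the outgroup: the derived state is whichever differs from the outgroup's state, so for spiracle pair III lost the derived state is '0', and for the remaining characters it is '1'.
Only Sclereus and Zygax show the derived state '1' for leaf margin serrate, supporting them as a clade.
tarsal claw bifid (derived state '1') is unique to Sclereus (autapomorphy; uninformative for grouping).
spiracle pair III lost (derived state '0') is shared by all ingroup taxa — unites the whole ingroup.
keeled scales (derived state '1') is shared by Sclereus, Therellus, and Zygax — a synapomorphy uniting that clade.
ocelli absent (derived state '1') is unique to Sclereus (autapomorphy; uninformative for grouping).
Most parsimonious ingroup topology: (Euryops,(Therellus,(Sclereus,Zygax))).
The clade {Sclereus, Zygax} is supported by leaf margin serrate: its derived state '1' occurs in exactly those taxa and in no other taxon (including the outgroup).

leaf margin serrate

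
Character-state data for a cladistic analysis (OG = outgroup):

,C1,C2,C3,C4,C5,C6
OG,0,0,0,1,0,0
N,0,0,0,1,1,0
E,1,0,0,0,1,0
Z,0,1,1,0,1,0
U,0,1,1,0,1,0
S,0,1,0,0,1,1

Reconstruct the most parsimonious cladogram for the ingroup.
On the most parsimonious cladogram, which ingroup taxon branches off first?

Character polarity is set by the outgroup: the derived state is whichever differs from the outgroup's state, so for C4 the derived state is '0', and for the remaining characters it is '1'.
C1 (derived state '1') is unique to E (autapomorphy; uninformative for grouping).
C2: derived state '1' in S, U, and Z only — synapomorphy for {S, U, Z}.
Only U and Z show the derived state '1' for C3, supporting them as a clade.
C4 (derived state '0') is shared by E, S, U, and Z — a synapomorphy uniting that clade.
C5 (derived state '1') is shared by all ingroup taxa — unites the whole ingroup.
C6 (derived state '1') is unique to S (autapomorphy; uninformative for grouping).
Most parsimonious ingroup topology: (N,(E,((Z,U),S))).
N is sister to the clade containing all other ingroup taxa, so it is the earliest-diverging (most basal) ingroup lineage.

N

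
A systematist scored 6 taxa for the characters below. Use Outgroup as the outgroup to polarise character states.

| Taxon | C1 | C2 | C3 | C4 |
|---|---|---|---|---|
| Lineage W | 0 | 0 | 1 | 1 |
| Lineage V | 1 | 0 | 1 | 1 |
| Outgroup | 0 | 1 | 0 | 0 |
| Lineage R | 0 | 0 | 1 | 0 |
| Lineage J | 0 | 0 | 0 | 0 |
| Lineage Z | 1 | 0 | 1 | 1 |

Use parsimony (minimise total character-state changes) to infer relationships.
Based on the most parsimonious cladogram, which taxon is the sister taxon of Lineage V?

Character polarity is set by the outgroup: the derived state is whichever differs from the outgroup's state, so for C2 the derived state is '0', and for the remaining characters it is '1'.
C1 (derived state '1') is shared by Lineage V and Lineage Z — a synapomorphy uniting that clade.
C2 (derived state '0') is shared by all ingroup taxa — unites the whole ingroup.
C3: derived state '1' in Lineage R, Lineage V, Lineage W, and Lineage Z only — synapomorphy for {Lineage R, Lineage V, Lineage W, Lineage Z}.
C4: derived state '1' in Lineage V, Lineage W, and Lineage Z only — synapomorphy for {Lineage V, Lineage W, Lineage Z}.
Most parsimonious ingroup topology: ((Lineage R,(Lineage W,(Lineage V,Lineage Z))),Lineage J).
Lineage V and Lineage Z form a cherry on this tree, so they are sister taxa.

Lineage Z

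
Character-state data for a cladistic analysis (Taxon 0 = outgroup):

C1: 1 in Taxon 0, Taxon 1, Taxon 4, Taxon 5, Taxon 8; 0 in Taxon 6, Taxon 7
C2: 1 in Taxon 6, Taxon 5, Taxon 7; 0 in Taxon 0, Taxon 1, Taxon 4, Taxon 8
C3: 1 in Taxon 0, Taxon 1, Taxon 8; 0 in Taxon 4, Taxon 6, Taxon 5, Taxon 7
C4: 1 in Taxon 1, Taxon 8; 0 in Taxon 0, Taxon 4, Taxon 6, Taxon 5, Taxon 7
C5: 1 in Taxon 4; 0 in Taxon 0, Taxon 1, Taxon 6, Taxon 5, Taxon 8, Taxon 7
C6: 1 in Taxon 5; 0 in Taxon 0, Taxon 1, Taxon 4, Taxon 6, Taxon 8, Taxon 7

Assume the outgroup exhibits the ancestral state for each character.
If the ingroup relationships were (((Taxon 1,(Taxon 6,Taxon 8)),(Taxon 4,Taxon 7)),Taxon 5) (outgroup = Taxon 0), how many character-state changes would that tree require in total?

Map each character onto (((Taxon 1,(Taxon 6,Taxon 8)),(Taxon 4,Taxon 7)),Taxon 5) (rooted by Taxon 0) and count the minimum state changes it requires (Fitch parsimony):
C1: 2; C2: 3; C3: 3; C4: 2; C5: 1; C6: 1.
Total tree length = 12.

12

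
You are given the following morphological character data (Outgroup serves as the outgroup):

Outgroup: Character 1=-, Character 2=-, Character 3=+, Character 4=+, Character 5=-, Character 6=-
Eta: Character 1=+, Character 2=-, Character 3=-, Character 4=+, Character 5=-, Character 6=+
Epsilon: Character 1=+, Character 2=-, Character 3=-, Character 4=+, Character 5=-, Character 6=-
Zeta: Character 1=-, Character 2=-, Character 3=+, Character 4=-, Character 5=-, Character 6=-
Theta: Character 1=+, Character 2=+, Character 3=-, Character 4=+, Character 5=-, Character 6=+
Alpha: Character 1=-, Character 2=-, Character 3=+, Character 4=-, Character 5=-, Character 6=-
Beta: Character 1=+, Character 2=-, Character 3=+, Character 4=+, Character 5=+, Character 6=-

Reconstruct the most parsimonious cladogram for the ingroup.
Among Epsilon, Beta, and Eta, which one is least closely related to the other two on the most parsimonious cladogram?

Beta

Character polarity is set by the outgroup: the derived state is whichever differs from the outgroup's state, so for Character 3, Character 4 the derived state is '-', and for the remaining characters it is '+'.
Character 1 (derived state '+') is shared by Beta, Epsilon, Eta, and Theta — a synapomorphy uniting that clade.
Character 2: derived state '+' in Theta only — an autapomorphy, so it tells us nothing about relationships among taxa.
Only Epsilon, Eta, and Theta show the derived state '-' for Character 3, supporting them as a clade.
Only Alpha and Zeta show the derived state '-' for Character 4, supporting them as a clade.
Character 5: derived state '+' in Beta only — an autapomorphy, so it tells us nothing about relationships among taxa.
Only Eta and Theta show the derived state '+' for Character 6, supporting them as a clade.
Most parsimonious ingroup topology: ((((Eta,Theta),Epsilon),Beta),(Zeta,Alpha)).
Epsilon and Eta share a more recent common ancestor with each other than either does with Beta, so Beta is the least closely related of the three.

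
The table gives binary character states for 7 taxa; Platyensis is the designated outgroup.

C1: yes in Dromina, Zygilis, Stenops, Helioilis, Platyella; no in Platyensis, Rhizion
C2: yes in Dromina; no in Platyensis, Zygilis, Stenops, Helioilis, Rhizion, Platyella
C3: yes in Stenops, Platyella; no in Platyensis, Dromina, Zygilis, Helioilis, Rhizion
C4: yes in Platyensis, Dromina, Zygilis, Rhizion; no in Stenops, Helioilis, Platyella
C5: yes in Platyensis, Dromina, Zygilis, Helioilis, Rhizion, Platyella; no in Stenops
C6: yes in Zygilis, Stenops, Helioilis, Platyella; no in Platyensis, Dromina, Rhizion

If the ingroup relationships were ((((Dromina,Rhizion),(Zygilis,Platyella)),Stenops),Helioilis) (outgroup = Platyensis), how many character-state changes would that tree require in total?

Map each character onto ((((Dromina,Rhizion),(Zygilis,Platyella)),Stenops),Helioilis) (rooted by Platyensis) and count the minimum state changes it requires (Fitch parsimony):
C1: 2; C2: 1; C3: 2; C4: 3; C5: 1; C6: 2.
Total tree length = 11.

11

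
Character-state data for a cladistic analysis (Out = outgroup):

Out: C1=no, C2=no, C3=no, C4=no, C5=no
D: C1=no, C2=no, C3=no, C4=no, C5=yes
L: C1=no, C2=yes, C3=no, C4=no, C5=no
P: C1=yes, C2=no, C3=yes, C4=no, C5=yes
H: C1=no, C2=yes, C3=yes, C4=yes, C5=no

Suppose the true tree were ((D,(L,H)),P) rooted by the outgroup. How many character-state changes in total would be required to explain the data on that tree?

Map each character onto ((D,(L,H)),P) (rooted by Out) and count the minimum state changes it requires (Fitch parsimony):
C1: 1; C2: 1; C3: 2; C4: 1; C5: 2.
Total tree length = 7.

7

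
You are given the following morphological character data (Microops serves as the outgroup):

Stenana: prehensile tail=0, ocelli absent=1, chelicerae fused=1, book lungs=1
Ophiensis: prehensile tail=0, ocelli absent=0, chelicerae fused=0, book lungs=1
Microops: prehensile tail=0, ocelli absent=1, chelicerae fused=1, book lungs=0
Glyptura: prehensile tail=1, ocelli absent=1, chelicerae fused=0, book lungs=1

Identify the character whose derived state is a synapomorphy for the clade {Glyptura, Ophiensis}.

chelicerae fused

Character polarity is set by the outgroup: the derived state is whichever differs from the outgroup's state, so for ocelli absent, chelicerae fused the derived state is '0', and for the remaining characters it is '1'.
prehensile tail (derived state '1') is unique to Glyptura (autapomorphy; uninformative for grouping).
ocelli absent (derived state '0') is unique to Ophiensis (autapomorphy; uninformative for grouping).
chelicerae fused: derived state '0' in Glyptura and Ophiensis only — synapomorphy for {Glyptura, Ophiensis}.
book lungs (derived state '1') is shared by all ingroup taxa — unites the whole ingroup.
Most parsimonious ingroup topology: ((Glyptura,Ophiensis),Stenana).
The clade {Glyptura, Ophiensis} is supported by chelicerae fused: its derived state '0' occurs in exactly those taxa and in no other taxon (including the outgroup).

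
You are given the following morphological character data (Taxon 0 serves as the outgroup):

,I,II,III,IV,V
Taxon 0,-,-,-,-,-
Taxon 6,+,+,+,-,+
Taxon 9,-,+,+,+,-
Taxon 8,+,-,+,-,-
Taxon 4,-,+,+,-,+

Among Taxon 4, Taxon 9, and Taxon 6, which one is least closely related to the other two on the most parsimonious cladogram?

Taxon 9

The outgroup has state '-' for every character, so '+' is the derived state throughout.
I (state '+') occurs in Taxon 6 and Taxon 8 but conflicts with the nesting implied by the other characters — most parsimoniously interpreted as homoplasy.
II (derived state '+') is shared by Taxon 4, Taxon 6, and Taxon 9 — a synapomorphy uniting that clade.
III (derived state '+') is shared by all ingroup taxa — unites the whole ingroup.
IV (derived state '+') is unique to Taxon 9 (autapomorphy; uninformative for grouping).
V (derived state '+') is shared by Taxon 4 and Taxon 6 — a synapomorphy uniting that clade.
Most parsimonious ingroup topology: (((Taxon 6,Taxon 4),Taxon 9),Taxon 8).
Taxon 4 and Taxon 6 share a more recent common ancestor with each other than either does with Taxon 9, so Taxon 9 is the least closely related of the three.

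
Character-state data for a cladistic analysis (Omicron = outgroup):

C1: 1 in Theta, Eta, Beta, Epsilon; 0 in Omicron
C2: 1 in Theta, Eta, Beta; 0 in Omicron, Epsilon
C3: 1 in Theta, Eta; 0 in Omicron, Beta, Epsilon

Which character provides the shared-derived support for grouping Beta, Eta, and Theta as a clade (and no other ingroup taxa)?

C2

The outgroup has state '0' for every character, so '1' is the derived state throughout.
C1 (derived state '1') is shared by all ingroup taxa — unites the whole ingroup.
C2: derived state '1' in Beta, Eta, and Theta only — synapomorphy for {Beta, Eta, Theta}.
C3: derived state '1' in Eta and Theta only — synapomorphy for {Eta, Theta}.
Most parsimonious ingroup topology: (((Theta,Eta),Beta),Epsilon).
The clade {Beta, Eta, Theta} is supported by C2: its derived state '1' occurs in exactly those taxa and in no other taxon (including the outgroup).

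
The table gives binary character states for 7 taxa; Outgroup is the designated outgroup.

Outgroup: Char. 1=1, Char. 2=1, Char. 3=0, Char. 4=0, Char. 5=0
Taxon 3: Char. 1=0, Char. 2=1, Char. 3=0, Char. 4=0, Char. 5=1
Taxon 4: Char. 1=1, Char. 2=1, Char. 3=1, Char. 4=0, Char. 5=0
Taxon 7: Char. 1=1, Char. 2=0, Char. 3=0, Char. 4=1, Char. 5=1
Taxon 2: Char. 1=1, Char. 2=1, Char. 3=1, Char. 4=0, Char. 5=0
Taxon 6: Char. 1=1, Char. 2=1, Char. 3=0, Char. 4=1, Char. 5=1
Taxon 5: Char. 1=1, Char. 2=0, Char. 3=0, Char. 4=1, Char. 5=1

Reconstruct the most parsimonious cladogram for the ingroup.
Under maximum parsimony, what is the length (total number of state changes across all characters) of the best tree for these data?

Character polarity is set by the outgroup: the derived state is whichever differs from the outgroup's state, so for Char. 1, Char. 2 the derived state is '0', and for the remaining characters it is '1'.
Char. 1 (derived state '0') is unique to Taxon 3 (autapomorphy; uninformative for grouping).
Char. 2: derived state '0' in Taxon 5 and Taxon 7 only — synapomorphy for {Taxon 5, Taxon 7}.
Only Taxon 2 and Taxon 4 show the derived state '1' for Char. 3, supporting them as a clade.
Char. 4 (derived state '1') is shared by Taxon 5, Taxon 6, and Taxon 7 — a synapomorphy uniting that clade.
Only Taxon 3, Taxon 5, Taxon 6, and Taxon 7 show the derived state '1' for Char. 5, supporting them as a clade.
Most parsimonious ingroup topology: ((Taxon 3,((Taxon 7,Taxon 5),Taxon 6)),(Taxon 4,Taxon 2)).
Changes per character on this tree: Char. 1: 1; Char. 2: 1; Char. 3: 1; Char. 4: 1; Char. 5: 1.
Total = 5.

5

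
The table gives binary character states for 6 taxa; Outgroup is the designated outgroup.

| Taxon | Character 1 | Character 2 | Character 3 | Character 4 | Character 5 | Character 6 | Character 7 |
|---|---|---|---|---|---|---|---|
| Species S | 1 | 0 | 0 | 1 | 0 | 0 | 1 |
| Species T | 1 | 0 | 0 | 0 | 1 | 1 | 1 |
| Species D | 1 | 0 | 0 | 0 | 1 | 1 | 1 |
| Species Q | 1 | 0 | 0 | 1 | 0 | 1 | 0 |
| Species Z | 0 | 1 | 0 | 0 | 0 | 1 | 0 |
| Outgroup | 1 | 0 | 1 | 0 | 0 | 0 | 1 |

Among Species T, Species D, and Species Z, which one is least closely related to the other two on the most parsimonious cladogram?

Character polarity is set by the outgroup: the derived state is whichever differs from the outgroup's state, so for Character 1, Character 3, Character 7 the derived state is '0', and for the remaining characters it is '1'.
Character 1: derived state '0' in Species Z only — an autapomorphy, so it tells us nothing about relationships among taxa.
Character 2 (derived state '1') is unique to Species Z (autapomorphy; uninformative for grouping).
All ingroup taxa share the derived state '0' for Character 3; it defines the ingroup but does not resolve relationships within it.
Character 4 (state '1') occurs in Species Q and Species S but conflicts with the nesting implied by the other characters — most parsimoniously interpreted as homoplasy.
Only Species D and Species T show the derived state '1' for Character 5, supporting them as a clade.
Only Species D, Species Q, Species T, and Species Z show the derived state '1' for Character 6, supporting them as a clade.
Character 7: derived state '0' in Species Q and Species Z only — synapomorphy for {Species Q, Species Z}.
Most parsimonious ingroup topology: (((Species T,Species D),(Species Q,Species Z)),Species S).
Species D and Species T share a more recent common ancestor with each other than either does with Species Z, so Species Z is the least closely related of the three.

Species Z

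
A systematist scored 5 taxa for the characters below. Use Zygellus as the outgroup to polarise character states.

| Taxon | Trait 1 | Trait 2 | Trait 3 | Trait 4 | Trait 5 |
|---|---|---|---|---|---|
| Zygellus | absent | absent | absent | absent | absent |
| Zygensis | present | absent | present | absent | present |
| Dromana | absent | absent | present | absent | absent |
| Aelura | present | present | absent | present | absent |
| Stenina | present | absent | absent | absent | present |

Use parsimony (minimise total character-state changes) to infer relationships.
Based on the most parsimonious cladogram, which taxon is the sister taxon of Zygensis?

The outgroup has state 'absent' for every character, so 'present' is the derived state throughout.
Trait 1 (derived state 'present') is shared by Aelura, Stenina, and Zygensis — a synapomorphy uniting that clade.
Trait 2: derived state 'present' in Aelura only — an autapomorphy, so it tells us nothing about relationships among taxa.
Trait 3 groups Dromana and Zygensis, which is incompatible with the clades supported by the remaining characters; treating it as convergent (homoplasy) costs fewer steps than any alternative tree.
Trait 4: derived state 'present' in Aelura only — an autapomorphy, so it tells us nothing about relationships among taxa.
Trait 5: derived state 'present' in Stenina and Zygensis only — synapomorphy for {Stenina, Zygensis}.
Most parsimonious ingroup topology: (((Zygensis,Stenina),Aelura),Dromana).
Zygensis and Stenina form a cherry on this tree, so they are sister taxa.

Stenina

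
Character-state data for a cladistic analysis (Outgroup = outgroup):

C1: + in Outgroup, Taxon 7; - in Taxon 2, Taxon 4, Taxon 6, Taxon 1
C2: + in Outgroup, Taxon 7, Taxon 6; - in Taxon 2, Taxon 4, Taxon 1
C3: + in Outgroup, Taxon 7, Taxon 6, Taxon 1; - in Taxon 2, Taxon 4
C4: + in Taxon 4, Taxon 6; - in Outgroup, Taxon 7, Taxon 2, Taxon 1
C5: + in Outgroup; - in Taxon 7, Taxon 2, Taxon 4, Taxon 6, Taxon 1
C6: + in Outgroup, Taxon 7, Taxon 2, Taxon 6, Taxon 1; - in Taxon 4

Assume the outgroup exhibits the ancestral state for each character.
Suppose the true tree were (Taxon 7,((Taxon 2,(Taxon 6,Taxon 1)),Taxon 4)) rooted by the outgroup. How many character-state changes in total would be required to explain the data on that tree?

Map each character onto (Taxon 7,((Taxon 2,(Taxon 6,Taxon 1)),Taxon 4)) (rooted by Outgroup) and count the minimum state changes it requires (Fitch parsimony):
C1: 1; C2: 2; C3: 2; C4: 2; C5: 1; C6: 1.
Total tree length = 9.

9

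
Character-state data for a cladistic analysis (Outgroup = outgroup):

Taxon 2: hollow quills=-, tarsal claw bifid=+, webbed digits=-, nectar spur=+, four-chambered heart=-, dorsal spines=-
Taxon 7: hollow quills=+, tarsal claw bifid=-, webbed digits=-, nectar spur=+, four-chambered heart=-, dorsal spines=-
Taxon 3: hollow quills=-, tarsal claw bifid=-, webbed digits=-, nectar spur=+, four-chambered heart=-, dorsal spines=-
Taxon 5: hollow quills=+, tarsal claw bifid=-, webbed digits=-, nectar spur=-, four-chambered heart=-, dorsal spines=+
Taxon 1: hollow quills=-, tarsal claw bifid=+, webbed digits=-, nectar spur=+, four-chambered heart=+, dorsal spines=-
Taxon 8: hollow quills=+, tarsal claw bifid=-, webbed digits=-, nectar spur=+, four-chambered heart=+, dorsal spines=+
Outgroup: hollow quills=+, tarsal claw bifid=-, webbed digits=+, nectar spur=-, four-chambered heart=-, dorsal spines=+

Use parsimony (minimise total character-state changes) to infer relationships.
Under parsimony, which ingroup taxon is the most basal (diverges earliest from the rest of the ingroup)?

Character polarity is set by the outgroup: the derived state is whichever differs from the outgroup's state, so for hollow quills, webbed digits, dorsal spines the derived state is '-', and for the remaining characters it is '+'.
hollow quills (derived state '-') is shared by Taxon 1, Taxon 2, and Taxon 3 — a synapomorphy uniting that clade.
tarsal claw bifid: derived state '+' in Taxon 1 and Taxon 2 only — synapomorphy for {Taxon 1, Taxon 2}.
All ingroup taxa share the derived state '-' for webbed digits; it defines the ingroup but does not resolve relationships within it.
nectar spur (derived state '+') is shared by Taxon 1, Taxon 2, Taxon 3, Taxon 7, and Taxon 8 — a synapomorphy uniting that clade.
four-chambered heart groups Taxon 1 and Taxon 8, which is incompatible with the clades supported by the remaining characters; treating it as convergent (homoplasy) costs fewer steps than any alternative tree.
dorsal spines: derived state '-' in Taxon 1, Taxon 2, Taxon 3, and Taxon 7 only — synapomorphy for {Taxon 1, Taxon 2, Taxon 3, Taxon 7}.
Most parsimonious ingroup topology: (((((Taxon 1,Taxon 2),Taxon 3),Taxon 7),Taxon 8),Taxon 5).
Taxon 5 is sister to the clade containing all other ingroup taxa, so it is the earliest-diverging (most basal) ingroup lineage.

Taxon 5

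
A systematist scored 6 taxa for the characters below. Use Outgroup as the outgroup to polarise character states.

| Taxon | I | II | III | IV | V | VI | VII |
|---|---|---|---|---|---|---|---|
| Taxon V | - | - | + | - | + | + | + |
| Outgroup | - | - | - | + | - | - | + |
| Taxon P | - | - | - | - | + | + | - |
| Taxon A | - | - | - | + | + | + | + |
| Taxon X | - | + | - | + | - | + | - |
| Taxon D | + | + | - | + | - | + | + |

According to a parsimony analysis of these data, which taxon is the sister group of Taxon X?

Character polarity is set by the outgroup: the derived state is whichever differs from the outgroup's state, so for IV, VII the derived state is '-', and for the remaining characters it is '+'.
I (derived state '+') is unique to Taxon D (autapomorphy; uninformative for grouping).
II: derived state '+' in Taxon D and Taxon X only — synapomorphy for {Taxon D, Taxon X}.
III: derived state '+' in Taxon V only — an autapomorphy, so it tells us nothing about relationships among taxa.
Only Taxon P and Taxon V show the derived state '-' for IV, supporting them as a clade.
V: derived state '+' in Taxon A, Taxon P, and Taxon V only — synapomorphy for {Taxon A, Taxon P, Taxon V}.
VI (derived state '+') is shared by all ingroup taxa — unites the whole ingroup.
VII (state '-') occurs in Taxon P and Taxon X but conflicts with the nesting implied by the other characters — most parsimoniously interpreted as homoplasy.
Most parsimonious ingroup topology: ((Taxon A,(Taxon V,Taxon P)),(Taxon D,Taxon X)).
Taxon X and Taxon D form a cherry on this tree, so they are sister taxa.

Taxon D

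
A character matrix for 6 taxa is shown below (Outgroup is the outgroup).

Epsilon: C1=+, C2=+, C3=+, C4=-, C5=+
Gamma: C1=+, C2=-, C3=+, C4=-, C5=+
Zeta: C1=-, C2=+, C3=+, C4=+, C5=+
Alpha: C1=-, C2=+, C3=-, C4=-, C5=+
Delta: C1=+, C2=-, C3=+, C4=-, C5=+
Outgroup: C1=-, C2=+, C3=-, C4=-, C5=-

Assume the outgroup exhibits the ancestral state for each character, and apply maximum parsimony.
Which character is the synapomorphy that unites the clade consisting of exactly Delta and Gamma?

Character polarity is set by the outgroup: the derived state is whichever differs from the outgroup's state, so for C2 the derived state is '-', and for the remaining characters it is '+'.
C1 (derived state '+') is shared by Delta, Epsilon, and Gamma — a synapomorphy uniting that clade.
C2: derived state '-' in Delta and Gamma only — synapomorphy for {Delta, Gamma}.
C3 (derived state '+') is shared by Delta, Epsilon, Gamma, and Zeta — a synapomorphy uniting that clade.
C4: derived state '+' in Zeta only — an autapomorphy, so it tells us nothing about relationships among taxa.
All ingroup taxa share the derived state '+' for C5; it defines the ingroup but does not resolve relationships within it.
Most parsimonious ingroup topology: (((Epsilon,(Delta,Gamma)),Zeta),Alpha).
The clade {Delta, Gamma} is supported by C2: its derived state '-' occurs in exactly those taxa and in no other taxon (including the outgroup).

C2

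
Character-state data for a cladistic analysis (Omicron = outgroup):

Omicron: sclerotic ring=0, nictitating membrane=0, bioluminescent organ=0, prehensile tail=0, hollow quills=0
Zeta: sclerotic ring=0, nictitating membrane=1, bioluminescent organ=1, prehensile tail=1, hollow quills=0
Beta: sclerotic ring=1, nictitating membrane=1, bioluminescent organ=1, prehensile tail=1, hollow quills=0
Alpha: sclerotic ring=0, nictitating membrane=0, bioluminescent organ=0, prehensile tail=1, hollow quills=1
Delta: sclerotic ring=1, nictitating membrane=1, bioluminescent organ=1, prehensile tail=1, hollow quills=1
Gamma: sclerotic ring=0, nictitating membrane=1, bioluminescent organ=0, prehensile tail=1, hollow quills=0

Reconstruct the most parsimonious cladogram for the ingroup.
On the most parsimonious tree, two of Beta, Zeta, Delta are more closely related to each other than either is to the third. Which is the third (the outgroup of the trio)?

Zeta

The outgroup has state '0' for every character, so '1' is the derived state throughout.
sclerotic ring: derived state '1' in Beta and Delta only — synapomorphy for {Beta, Delta}.
nictitating membrane (derived state '1') is shared by Beta, Delta, Gamma, and Zeta — a synapomorphy uniting that clade.
bioluminescent organ (derived state '1') is shared by Beta, Delta, and Zeta — a synapomorphy uniting that clade.
All ingroup taxa share the derived state '1' for prehensile tail; it defines the ingroup but does not resolve relationships within it.
hollow quills (state '1') occurs in Alpha and Delta but conflicts with the nesting implied by the other characters — most parsimoniously interpreted as homoplasy.
Most parsimonious ingroup topology: (((Zeta,(Beta,Delta)),Gamma),Alpha).
Delta and Beta share a more recent common ancestor with each other than either does with Zeta, so Zeta is the least closely related of the three.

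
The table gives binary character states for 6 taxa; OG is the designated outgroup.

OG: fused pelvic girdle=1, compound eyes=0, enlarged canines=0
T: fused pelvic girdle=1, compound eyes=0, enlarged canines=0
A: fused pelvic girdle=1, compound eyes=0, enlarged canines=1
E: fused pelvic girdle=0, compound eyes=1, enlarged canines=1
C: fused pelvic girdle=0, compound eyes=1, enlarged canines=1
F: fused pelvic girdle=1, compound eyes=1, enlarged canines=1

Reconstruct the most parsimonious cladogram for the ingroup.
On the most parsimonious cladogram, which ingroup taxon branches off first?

Character polarity is set by the outgroup: the derived state is whichever differs from the outgroup's state, so for fused pelvic girdle the derived state is '0', and for the remaining characters it is '1'.
Only C and E show the derived state '0' for fused pelvic girdle, supporting them as a clade.
compound eyes (derived state '1') is shared by C, E, and F — a synapomorphy uniting that clade.
enlarged canines: derived state '1' in A, C, E, and F only — synapomorphy for {A, C, E, F}.
Most parsimonious ingroup topology: (T,(A,((E,C),F))).
T is sister to the clade containing all other ingroup taxa, so it is the earliest-diverging (most basal) ingroup lineage.

T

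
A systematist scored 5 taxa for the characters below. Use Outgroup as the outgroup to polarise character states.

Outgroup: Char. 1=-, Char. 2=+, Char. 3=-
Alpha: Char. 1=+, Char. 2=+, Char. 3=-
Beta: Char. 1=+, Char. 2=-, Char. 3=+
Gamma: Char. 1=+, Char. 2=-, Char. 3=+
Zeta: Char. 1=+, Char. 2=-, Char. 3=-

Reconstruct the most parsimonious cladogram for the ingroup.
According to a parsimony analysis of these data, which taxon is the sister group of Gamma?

Beta

Character polarity is set by the outgroup: the derived state is whichever differs from the outgroup's state, so for Char. 2 the derived state is '-', and for the remaining characters it is '+'.
Char. 1 (derived state '+') is shared by all ingroup taxa — unites the whole ingroup.
Char. 2 (derived state '-') is shared by Beta, Gamma, and Zeta — a synapomorphy uniting that clade.
Only Beta and Gamma show the derived state '+' for Char. 3, supporting them as a clade.
Most parsimonious ingroup topology: (Alpha,((Beta,Gamma),Zeta)).
Gamma and Beta form a cherry on this tree, so they are sister taxa.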